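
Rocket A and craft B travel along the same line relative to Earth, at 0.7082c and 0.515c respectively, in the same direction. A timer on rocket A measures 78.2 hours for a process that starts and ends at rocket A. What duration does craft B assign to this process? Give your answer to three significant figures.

Transform rocket A's velocity into craft B's frame: (0.7082 − 0.515)/(1 − 0.7082·0.515) = 0.1932/0.635277, so the relative speed is 0.30412c.
At |u| = 0.30412c, γ = (1 − 0.092489)^(−1/2) = 1.0497.
The clock on rocket A records proper time, so craft B measures Δt = γΔτ = 1.0497 × 78.2 = 82.1 hours.

82.1 hours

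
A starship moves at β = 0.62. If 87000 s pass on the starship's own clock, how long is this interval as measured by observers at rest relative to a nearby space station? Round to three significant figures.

With β = 0.62, γ = 1/√(1 − 0.62²) = 1/√0.6156 = 1.2745.
The onboard clock measures proper time, so the interval in the rest frame of a nearby space station is dilated: Δt = γ·Δτ = 1.2745 × 87000 s = 1.11×10^5 s.

1.11×10^5 s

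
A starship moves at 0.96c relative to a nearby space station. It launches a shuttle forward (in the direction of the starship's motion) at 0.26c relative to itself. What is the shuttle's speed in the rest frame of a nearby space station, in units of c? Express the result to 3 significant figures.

Relativistic velocity addition: u = (u' + v)/(1 + u'v/c²), with u' = 0.26c and v = 0.96c.
Numerator: 0.26 + 0.96 = 1.22. Denominator: 1 + (0.26)(0.96) = 1.2496.
u = 1.22/1.2496 = 0.97631, so the speed is 0.976c.

0.976c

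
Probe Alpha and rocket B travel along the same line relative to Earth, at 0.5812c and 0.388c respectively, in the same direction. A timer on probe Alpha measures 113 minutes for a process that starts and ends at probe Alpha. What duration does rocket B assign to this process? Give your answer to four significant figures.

116.7 minutes

Speed of probe Alpha in rocket B's frame: u = (v_A − v_B)/(1 − v_A v_B/c²) = (0.5812 − 0.388)/(1 − 0.5812×0.388) = 0.1932/0.7744944 = 0.24945; |u| = 0.24945c.
γ for this relative speed: γ = 1/√(1 − 0.0622253) = 1.0326.
Probe Alpha's interval is proper; time dilation gives Δt_B = γΔτ = 1.0326 × 113 minutes = 116.7 minutes.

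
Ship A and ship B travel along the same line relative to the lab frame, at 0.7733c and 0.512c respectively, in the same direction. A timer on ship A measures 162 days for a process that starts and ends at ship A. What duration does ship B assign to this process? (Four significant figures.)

179.7 days

Transform ship A's velocity into ship B's frame: (0.7733 − 0.512)/(1 − 0.7733·0.512) = 0.2613/0.6040704, so the relative speed is 0.43257c.
At |u| = 0.43257c, γ = (1 − 0.187117)^(−1/2) = 1.1091.
The clock on ship A records proper time, so ship B measures Δt = γΔτ = 1.1091 × 162 = 179.7 days.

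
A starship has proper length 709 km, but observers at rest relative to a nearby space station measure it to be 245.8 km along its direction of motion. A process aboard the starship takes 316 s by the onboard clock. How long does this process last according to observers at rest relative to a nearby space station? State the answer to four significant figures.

From L = L₀/γ: γ = 709/245.8 = 2.88446.
Δt = γΔτ = 2.88446 × 316 = 911.5 s.

911.5 s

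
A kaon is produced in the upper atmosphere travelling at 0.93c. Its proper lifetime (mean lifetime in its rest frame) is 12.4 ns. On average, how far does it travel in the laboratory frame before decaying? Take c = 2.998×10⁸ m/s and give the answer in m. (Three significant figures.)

9.41 m

With β = 0.93, γ = 1/√(1 − 0.93²) = 1/√0.1351 = 2.7206.
Lab-frame lifetime: Δt = γτ = 2.7206 × 12.4 ns = 33.735 ns.
Distance: d = vΔt = 0.93 × 2.998×10⁸ m/s × 3.3735×10^-8 s = 9.41 m.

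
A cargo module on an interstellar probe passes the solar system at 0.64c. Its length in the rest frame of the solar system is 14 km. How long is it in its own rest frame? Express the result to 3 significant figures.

Lorentz factor: γ = (1 − 0.4096)^(−1/2) = 1.3014.
Proper length: L₀ = γ·L = 1.3014 × 14 = 18.2 km.

18.2 km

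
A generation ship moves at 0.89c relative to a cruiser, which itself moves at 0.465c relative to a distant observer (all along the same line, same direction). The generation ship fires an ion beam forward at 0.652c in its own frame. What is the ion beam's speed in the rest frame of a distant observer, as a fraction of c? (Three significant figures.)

Apply u = (u'+v)/(1+u'v) twice. Ion beam in the cruiser frame: (0.652+0.89)/(1+0.652·0.89) = 1.542/1.58028 = 0.97578c.
That velocity, transformed to the rest frame of a distant observer: (0.97578+0.465)/(1+0.97578·0.465) = 1.44078/1.4537377 = 0.99109c.

0.991c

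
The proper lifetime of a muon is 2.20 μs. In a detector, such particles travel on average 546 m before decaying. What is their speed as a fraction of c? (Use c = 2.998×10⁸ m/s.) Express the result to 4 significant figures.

0.6377c

d = βγcτ ⇒ βγ = d/(cτ) = 546.0 m / (659.56 m) = 0.82782.
β = (βγ)/√(1+(βγ)²) = 0.82782/√1.685286 = 0.6377.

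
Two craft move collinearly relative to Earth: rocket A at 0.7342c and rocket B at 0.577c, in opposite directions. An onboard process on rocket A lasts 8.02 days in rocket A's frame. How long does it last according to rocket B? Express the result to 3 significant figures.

20.6 days

Speed of rocket A in rocket B's frame: u = (v_A + v_B)/(1 + v_A v_B/c²) = (0.7342 + 0.577)/(1 + 0.7342×0.577) = 1.3112/1.4236334 = 0.92102; |u| = 0.92102c.
At |u| = 0.92102c, γ = (1 − 0.848278)^(−1/2) = 2.5673.
Rocket A's interval is proper; time dilation gives Δt_B = γΔτ = 2.5673 × 8.02 days = 20.6 days.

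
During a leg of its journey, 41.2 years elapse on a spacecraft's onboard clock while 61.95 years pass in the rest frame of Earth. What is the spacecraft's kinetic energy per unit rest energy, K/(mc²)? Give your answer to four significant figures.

0.5036

From Δt = γΔτ: γ = 61.95/41.2 = 1.50364.
K/(mc²) = γ − 1 = 1.50364 − 1 = 0.5036.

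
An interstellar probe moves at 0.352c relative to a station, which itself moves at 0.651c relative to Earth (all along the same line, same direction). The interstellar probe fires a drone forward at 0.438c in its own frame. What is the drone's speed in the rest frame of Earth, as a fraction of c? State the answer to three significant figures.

First combine the drone and interstellar probe (S''→S'): u₁ = (0.438 + 0.352)/(1 + 0.438×0.352) = 0.79/1.154176 = 0.68447.
Then combine with the station (S'→S): u = (0.68447 + 0.651)/(1 + 0.68447×0.651) = 1.33547/1.44558997 = 0.92382.

0.924c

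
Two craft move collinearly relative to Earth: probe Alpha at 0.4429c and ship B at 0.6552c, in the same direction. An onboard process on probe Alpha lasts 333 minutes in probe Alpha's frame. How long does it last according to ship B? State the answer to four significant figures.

Transform probe Alpha's velocity into ship B's frame: (0.4429 − 0.6552)/(1 − 0.4429·0.6552) = −0.2123/0.70981192, so the relative speed is 0.29909c.
At |u| = 0.29909c, γ = (1 − 0.0894548)^(−1/2) = 1.048.
The clock on probe Alpha records proper time, so ship B measures Δt = γΔτ = 1.048 × 333 = 349.0 minutes.

349.0 minutes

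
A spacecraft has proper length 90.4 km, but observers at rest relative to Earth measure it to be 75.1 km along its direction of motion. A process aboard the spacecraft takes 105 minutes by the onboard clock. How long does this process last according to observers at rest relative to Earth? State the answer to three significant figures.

126 minutes

From L = L₀/γ: γ = 90.4/75.1 = 1.20373.
The same γ dilates the second interval: 1.20373 × 105 minutes = 126 minutes.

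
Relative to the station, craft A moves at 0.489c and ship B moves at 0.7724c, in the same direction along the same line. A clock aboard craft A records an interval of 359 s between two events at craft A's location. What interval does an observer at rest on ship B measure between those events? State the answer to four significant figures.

Transform craft A's velocity into ship B's frame: (0.489 − 0.7724)/(1 − 0.489·0.7724) = −0.2834/0.6222964, so the relative speed is 0.45541c.
γ for this relative speed: γ = 1/√(1 − 0.207398) = 1.1232.
The clock on craft A records proper time, so ship B measures Δt = γΔτ = 1.1232 × 359 = 403.2 s.

403.2 s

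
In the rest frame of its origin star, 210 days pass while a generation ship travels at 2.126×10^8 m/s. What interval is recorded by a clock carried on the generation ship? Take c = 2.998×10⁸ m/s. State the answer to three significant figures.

148 days

β = v/c = (2.126×10^8 m/s)/(2.998×10⁸ m/s) = 0.709139.
With β = 0.709139, γ = 1/√(1 − 0.709139²) = 1/√0.4971219 = 1.4183.
The generation ship's clock runs slow as seen from its origin star, so Δτ = Δt/γ = 210/1.4183 = 148 days.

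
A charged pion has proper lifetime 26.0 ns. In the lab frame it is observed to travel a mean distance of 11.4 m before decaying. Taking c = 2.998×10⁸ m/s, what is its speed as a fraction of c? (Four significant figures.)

Lab distance = (lab lifetime)·v = γτ·βc, so βγ = d/(cτ) = 11.40/(2.998×10⁸ × 2.600×10^-8) = 1.4625.
With βγ = 1.4625: γ² = 1 + (βγ)² = 3.13891, and β = (βγ)/γ = 1.4625/1.7717 = 0.8255.

0.8255c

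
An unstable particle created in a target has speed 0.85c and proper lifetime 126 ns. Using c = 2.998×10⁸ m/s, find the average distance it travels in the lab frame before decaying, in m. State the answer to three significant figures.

With β = 0.85, γ = 1/√(1 − 0.85²) = 1/√0.2775 = 1.8983.
Lab-frame lifetime: Δt = γτ = 1.8983 × 126 ns = 239.19 ns.
Distance: d = vΔt = 0.85 × 2.998×10⁸ m/s × 2.3919×10^-7 s = 61.0 m.

61.0 m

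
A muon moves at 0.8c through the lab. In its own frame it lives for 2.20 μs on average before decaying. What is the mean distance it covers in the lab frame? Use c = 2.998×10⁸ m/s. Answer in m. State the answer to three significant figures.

879 m

With β = 0.8, γ = 1/√(1 − 0.8²) = 1/√0.36 = 1.6667.
Lab-frame lifetime: Δt = γτ = 1.6667 × 2.20 μs = 3.6667 μs.
Distance: d = vΔt = 0.8 × 2.998×10⁸ m/s × 3.6667×10^-6 s = 879 m.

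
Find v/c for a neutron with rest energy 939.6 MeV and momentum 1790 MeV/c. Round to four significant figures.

0.8854

βγ = pc/(mc²) = 1790/939.6 = 1.9051.
Since γ² = 1 + (βγ)² = 4.62941, γ = √4.62941 = 2.15161, and β = (βγ)/γ = 1.9051/2.15161 = 0.8854.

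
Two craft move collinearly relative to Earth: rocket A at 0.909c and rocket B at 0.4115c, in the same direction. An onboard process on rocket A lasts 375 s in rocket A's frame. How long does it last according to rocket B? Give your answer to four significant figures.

617.9 s

The velocity of rocket A relative to rocket B is (0.909 − 0.4115)c / (1 − 0.909×0.4115) = 0.7948c; relative speed 0.7948c.
γ for this relative speed: γ = 1/√(1 − 0.631707) = 1.6478.
The clock on rocket A records proper time, so rocket B measures Δt = γΔτ = 1.6478 × 375 = 617.9 s.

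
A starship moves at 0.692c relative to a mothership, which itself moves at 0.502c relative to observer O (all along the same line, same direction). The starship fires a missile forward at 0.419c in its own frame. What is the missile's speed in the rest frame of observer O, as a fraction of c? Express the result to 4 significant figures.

Apply u = (u'+v)/(1+u'v) twice. Missile in the mothership frame: (0.419+0.692)/(1+0.419·0.692) = 1.111/1.289948 = 0.86128c.
That velocity, transformed to the rest frame of observer O: (0.86128+0.502)/(1+0.86128·0.502) = 1.36328/1.43236256 = 0.95177c.

0.9518c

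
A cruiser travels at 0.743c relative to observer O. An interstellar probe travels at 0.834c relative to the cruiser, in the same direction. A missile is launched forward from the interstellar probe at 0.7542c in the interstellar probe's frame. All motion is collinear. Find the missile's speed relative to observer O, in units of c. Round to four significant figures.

0.9963c

Compose velocities in two stages. Stage 1 (into S'): u₁ = (0.7542+0.834)/(1+0.7542×0.834) = 0.97495.
Stage 2 (into S): u = (0.97495+0.743)/(1+0.97495×0.743) = 0.99627, so the speed is 0.9963c.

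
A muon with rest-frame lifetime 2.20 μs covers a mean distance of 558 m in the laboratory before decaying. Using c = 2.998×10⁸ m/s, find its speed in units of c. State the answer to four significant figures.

0.6459c

Let x = d/(cτ) = 558.0 m / (2.998×10⁸ m/s × 2.200×10^-6 s) = 0.84602. Since d = βγcτ, x = βγ = β/√(1−β²).
Solving: β² = x²/(1+x²) = 0.71575/1.71575 = 0.417165, so β = 0.6459.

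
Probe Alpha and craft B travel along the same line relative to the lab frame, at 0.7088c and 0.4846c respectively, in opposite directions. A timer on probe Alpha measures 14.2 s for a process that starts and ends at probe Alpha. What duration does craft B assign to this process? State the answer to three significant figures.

The velocity of probe Alpha relative to craft B is (0.7088 + 0.4846)c / (1 + 0.7088×0.4846) = 0.88829c; relative speed 0.88829c.
γ for this relative speed: γ = 1/√(1 − 0.789059) = 2.1773.
Probe Alpha's interval is proper; time dilation gives Δt_B = γΔτ = 2.1773 × 14.2 s = 30.9 s.

30.9 s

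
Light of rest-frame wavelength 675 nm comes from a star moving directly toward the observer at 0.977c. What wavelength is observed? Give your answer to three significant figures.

72.8 nm

Relativistic Doppler for wavelength: λ_obs = λ_src · √((1−β)/(1+β)).
With β = 0.977: factor = √(0.023/1.977) = 0.10786.
λ_obs = 675 × 0.10786 = 72.8 nm.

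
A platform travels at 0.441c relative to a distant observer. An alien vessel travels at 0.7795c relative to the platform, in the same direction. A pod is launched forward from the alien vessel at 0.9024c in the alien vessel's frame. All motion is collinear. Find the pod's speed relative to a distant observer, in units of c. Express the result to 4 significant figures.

Compose velocities in two stages. Stage 1 (into S'): u₁ = (0.9024+0.7795)/(1+0.9024×0.7795) = 0.98737.
Stage 2 (into S): u = (0.98737+0.441)/(1+0.98737×0.441) = 0.99508, so the speed is 0.9951c.

0.9951c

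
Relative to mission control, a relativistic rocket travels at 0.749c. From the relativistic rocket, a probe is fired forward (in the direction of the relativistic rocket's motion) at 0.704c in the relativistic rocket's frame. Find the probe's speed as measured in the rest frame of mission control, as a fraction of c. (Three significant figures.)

In units of c, u = (u' + v)/(1 + u'v) with u' = 0.704 and v = 0.749.
Numerator: 0.704 + 0.749 = 1.453. Denominator: 1 + (0.704)(0.749) = 1.527296.
u = 1.453/1.527296 = 0.95135, so the speed is 0.951c.

0.951c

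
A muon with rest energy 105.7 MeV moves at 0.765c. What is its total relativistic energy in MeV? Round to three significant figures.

With β = 0.765, γ = 1/√(1 − 0.765²) = 1/√0.414775 = 1.5527.
Total energy: E = γmc² = 1.5527 × 105.7 MeV = 164 MeV.

164 MeV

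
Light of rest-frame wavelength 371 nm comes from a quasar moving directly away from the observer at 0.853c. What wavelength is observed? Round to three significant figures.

1320 nm

Relativistic Doppler for wavelength: λ_obs = λ_src · √((1+β)/(1−β)).
With β = 0.853: factor = √(1.853/0.147) = 3.5504.
λ_obs = 371 × 3.5504 = 1320 nm.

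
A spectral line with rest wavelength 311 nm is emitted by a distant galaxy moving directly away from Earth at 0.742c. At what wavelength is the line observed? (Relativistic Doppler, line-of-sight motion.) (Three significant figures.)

Relativistic Doppler for wavelength: λ_obs = λ_src · √((1+β)/(1−β)).
With β = 0.742: factor = √(1.742/0.258) = 2.5984.
λ_obs = 311 × 2.5984 = 808 nm.

808 nm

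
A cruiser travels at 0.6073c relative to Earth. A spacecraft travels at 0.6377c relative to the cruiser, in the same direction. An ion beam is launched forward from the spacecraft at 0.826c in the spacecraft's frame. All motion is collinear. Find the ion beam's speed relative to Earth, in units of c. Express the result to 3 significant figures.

First combine the ion beam and spacecraft (S''→S'): u₁ = (0.826 + 0.6377)/(1 + 0.826×0.6377) = 1.4637/1.5267402 = 0.95871.
Then combine with the cruiser (S'→S): u = (0.95871 + 0.6073)/(1 + 0.95871×0.6073) = 1.56601/1.582224583 = 0.98975.

0.990c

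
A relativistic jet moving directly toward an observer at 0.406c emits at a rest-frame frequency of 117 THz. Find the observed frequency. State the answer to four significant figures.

180.0 THz

Relativistic Doppler (source moving toward): f_obs = f_src · √((1+β)/(1−β)).
With β = 0.406: factor = √(1.406/0.594) = 1.5385.
f_obs = 117 × 1.5385 = 180.0 THz.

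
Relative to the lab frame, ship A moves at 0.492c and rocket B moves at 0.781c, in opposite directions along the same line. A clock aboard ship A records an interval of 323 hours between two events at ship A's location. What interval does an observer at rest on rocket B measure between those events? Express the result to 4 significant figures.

822.3 hours

The velocity of ship A relative to rocket B is (0.492 + 0.781)c / (1 + 0.492×0.781) = 0.91963c; relative speed 0.91963c.
γ for this relative speed: γ = 1/√(1 − 0.845719) = 2.5459.
The clock on ship A records proper time, so rocket B measures Δt = γΔτ = 2.5459 × 323 = 822.3 hours.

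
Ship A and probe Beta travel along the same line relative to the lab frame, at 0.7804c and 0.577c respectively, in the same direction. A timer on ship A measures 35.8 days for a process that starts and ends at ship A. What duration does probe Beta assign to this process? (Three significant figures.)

38.5 days

Speed of ship A in probe Beta's frame: u = (v_A − v_B)/(1 − v_A v_B/c²) = (0.7804 − 0.577)/(1 − 0.7804×0.577) = 0.2034/0.5497092 = 0.37001; |u| = 0.37001c.
γ for this relative speed: γ = 1/√(1 − 0.136907) = 1.0764.
The clock on ship A records proper time, so probe Beta measures Δt = γΔτ = 1.0764 × 35.8 = 38.5 days.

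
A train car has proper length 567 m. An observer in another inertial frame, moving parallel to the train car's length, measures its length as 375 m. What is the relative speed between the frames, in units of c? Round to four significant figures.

0.7501c

Length contraction gives γ = L₀/L = 567/375 = 1.512.
β = √(1 − 1/γ²) = √0.562582 = 0.7501.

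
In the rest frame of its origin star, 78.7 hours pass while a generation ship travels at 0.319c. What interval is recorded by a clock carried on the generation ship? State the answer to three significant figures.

74.6 hours

With β = 0.319, γ = 1/√(1 − 0.319²) = 1/√0.898239 = 1.0551.
The generation ship's clock runs slow as seen from its origin star, so Δτ = Δt/γ = 78.7/1.0551 = 74.6 hours.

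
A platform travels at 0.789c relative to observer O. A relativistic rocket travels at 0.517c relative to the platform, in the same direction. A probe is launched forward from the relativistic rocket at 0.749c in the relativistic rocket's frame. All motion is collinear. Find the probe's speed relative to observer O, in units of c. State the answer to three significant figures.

0.989c

Compose velocities in two stages. Stage 1 (into S'): u₁ = (0.749+0.517)/(1+0.749×0.517) = 0.91261.
Stage 2 (into S): u = (0.91261+0.789)/(1+0.91261×0.789) = 0.98928, so the speed is 0.989c.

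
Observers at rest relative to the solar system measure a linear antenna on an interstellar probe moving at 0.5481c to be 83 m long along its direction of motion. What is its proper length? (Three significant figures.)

99.2 m

γ = 1/√(1 − β²) = 1/√(1 − 0.30041361) = 1/√0.69958639 = 1/0.836413 = 1.1956.
Proper length: L₀ = γ·L = 1.1956 × 83 = 99.2 m.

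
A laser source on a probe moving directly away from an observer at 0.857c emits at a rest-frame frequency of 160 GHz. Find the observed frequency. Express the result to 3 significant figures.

Relativistic Doppler (source moving away): f_obs = f_src · √((1−β)/(1+β)).
With β = 0.857: factor = √(0.143/1.857) = 0.2775.
f_obs = 160 × 0.2775 = 44.4 GHz.

44.4 GHz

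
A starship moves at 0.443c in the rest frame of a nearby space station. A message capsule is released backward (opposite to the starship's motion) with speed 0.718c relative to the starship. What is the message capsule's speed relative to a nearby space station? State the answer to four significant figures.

In units of c, u = (u' + v)/(1 + u'v) with u' = −0.718 and v = 0.443.
Numerator: −0.718 + 0.443 = −0.275. Denominator: 1 + (−0.718)(0.443) = 0.681926.
u = −0.275/0.681926 = −0.40327, so the speed is 0.4033c.

0.4033c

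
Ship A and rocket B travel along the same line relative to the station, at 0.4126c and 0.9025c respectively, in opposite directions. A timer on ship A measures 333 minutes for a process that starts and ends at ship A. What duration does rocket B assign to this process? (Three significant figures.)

Transform ship A's velocity into rocket B's frame: (0.4126 + 0.9025)/(1 + 0.4126·0.9025) = 1.3151/1.3723715, so the relative speed is 0.95827c.
γ for this relative speed: γ = 1/√(1 − 0.918281) = 3.4982.
Ship A's interval is proper; time dilation gives Δt_B = γΔτ = 3.4982 × 333 minutes = 1160 minutes.

1160 minutes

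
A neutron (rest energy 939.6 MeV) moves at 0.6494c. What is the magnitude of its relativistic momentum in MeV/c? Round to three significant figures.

With β = 0.6494, γ = 1/√(1 − 0.6494²) = 1/√0.57827964 = 1.315.
Momentum: p = γβ·mc = 1.315 × 0.6494 × 939.6 MeV/c = 802 MeV/c.

802 MeV/c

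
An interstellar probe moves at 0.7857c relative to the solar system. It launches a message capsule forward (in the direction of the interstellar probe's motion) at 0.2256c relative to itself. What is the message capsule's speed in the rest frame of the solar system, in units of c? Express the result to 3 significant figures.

0.859c

In units of c, u = (u' + v)/(1 + u'v) with u' = 0.2256 and v = 0.7857.
Numerator: 0.2256 + 0.7857 = 1.0113. Denominator: 1 + (0.2256)(0.7857) = 1.17725392.
u = 1.0113/1.17725392 = 0.85903, so the speed is 0.859c.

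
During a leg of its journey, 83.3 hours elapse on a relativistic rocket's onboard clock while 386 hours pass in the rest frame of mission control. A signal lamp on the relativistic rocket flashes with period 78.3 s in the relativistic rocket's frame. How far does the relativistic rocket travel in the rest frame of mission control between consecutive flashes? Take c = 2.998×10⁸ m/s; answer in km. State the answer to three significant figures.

1.06×10^8 km

From Δt = γΔτ: γ = 386/83.3 = 4.63385.
β = √(1 − 1/γ²) = 0.97644. Lab-frame period = γτ = 4.63385×78.3 s = 362.83 s. Distance = βc × γτ = 0.97644 × 2.998×10⁸ m/s × 362.83 s = 1.0621×10^11 m = 1.06×10^8 km.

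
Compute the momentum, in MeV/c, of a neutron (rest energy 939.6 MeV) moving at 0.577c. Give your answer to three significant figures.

γ = 1/√(1 − β²) = 1/√(1 − 0.332929) = 1/√0.667071 = 1/0.816744 = 1.2244.
Momentum: p = γβ·mc = 1.2244 × 0.577 × 939.6 MeV/c = 664 MeV/c.

664 MeV/c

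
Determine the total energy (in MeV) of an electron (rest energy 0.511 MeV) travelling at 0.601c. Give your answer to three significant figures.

With β = 0.601, γ = 1/√(1 − 0.601²) = 1/√0.638799 = 1.2512.
Total energy: E = γmc² = 1.2512 × 0.511 MeV = 0.639 MeV.

0.639 MeV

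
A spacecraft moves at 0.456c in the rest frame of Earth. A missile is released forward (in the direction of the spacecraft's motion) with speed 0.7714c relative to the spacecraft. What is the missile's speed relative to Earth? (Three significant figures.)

In units of c, u = (u' + v)/(1 + u'v) with u' = 0.7714 and v = 0.456.
Numerator: 0.7714 + 0.456 = 1.2274. Denominator: 1 + (0.7714)(0.456) = 1.3517584.
u = 1.2274/1.3517584 = 0.908, so the speed is 0.908c.

0.908c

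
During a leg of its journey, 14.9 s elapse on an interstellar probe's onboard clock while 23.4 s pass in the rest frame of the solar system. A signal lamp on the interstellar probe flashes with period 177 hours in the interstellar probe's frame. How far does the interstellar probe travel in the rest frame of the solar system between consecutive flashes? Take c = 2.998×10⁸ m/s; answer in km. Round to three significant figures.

From Δt = γΔτ: γ = 23.4/14.9 = 1.57047.
β = √(1 − 1/γ²) = 0.77107. Lab-frame period = γτ = 1.57047×177 hours = 277.97 hours. Distance = βc × γτ = 0.77107 × 2.998×10⁸ m/s × 1000692 s = 2.3133×10^14 m = 2.31×10^11 km.

2.31×10^11 km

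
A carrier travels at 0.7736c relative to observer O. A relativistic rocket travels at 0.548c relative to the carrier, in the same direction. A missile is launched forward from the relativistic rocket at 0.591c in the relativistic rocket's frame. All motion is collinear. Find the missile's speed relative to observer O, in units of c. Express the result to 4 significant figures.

0.9810c

First combine the missile and relativistic rocket (S''→S'): u₁ = (0.591 + 0.548)/(1 + 0.591×0.548) = 1.139/1.323868 = 0.86036.
Then combine with the carrier (S'→S): u = (0.86036 + 0.7736)/(1 + 0.86036×0.7736) = 1.63396/1.665574496 = 0.98102.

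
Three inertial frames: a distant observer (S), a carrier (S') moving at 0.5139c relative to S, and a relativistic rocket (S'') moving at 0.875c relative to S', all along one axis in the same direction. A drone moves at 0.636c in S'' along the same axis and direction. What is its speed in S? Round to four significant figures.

0.9905c

Compose velocities in two stages. Stage 1 (into S'): u₁ = (0.636+0.875)/(1+0.636×0.875) = 0.97077.
Stage 2 (into S): u = (0.97077+0.5139)/(1+0.97077×0.5139) = 0.99052, so the speed is 0.9905c.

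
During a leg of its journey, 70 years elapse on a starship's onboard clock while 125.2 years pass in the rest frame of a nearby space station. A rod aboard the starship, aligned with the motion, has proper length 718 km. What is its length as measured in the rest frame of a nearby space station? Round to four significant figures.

From Δt = γΔτ: γ = 125.2/70 = 1.78857.
The rod contracts by the same γ: 718 km / 1.78857 = 401.4 km.

401.4 km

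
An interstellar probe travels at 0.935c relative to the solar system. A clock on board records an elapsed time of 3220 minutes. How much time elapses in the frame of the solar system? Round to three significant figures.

9080 minutes

γ = 1/√(1 − β²) = 1/√(1 − 0.874225) = 1/√0.125775 = 1/0.354648 = 2.8197.
The onboard clock measures proper time, so the interval in the rest frame of the solar system is dilated: Δt = γ·Δτ = 2.8197 × 3220 minutes = 9080 minutes.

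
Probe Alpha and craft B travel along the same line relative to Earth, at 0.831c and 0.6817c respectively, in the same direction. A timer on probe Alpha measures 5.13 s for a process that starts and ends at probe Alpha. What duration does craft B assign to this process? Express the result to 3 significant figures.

5.46 s

The velocity of probe Alpha relative to craft B is (0.831 − 0.6817)c / (1 − 0.831×0.6817) = 0.3444c; relative speed 0.3444c.
At |u| = 0.3444c, γ = (1 − 0.118611)^(−1/2) = 1.0652.
Probe Alpha's interval is proper; time dilation gives Δt_B = γΔτ = 1.0652 × 5.13 s = 5.46 s.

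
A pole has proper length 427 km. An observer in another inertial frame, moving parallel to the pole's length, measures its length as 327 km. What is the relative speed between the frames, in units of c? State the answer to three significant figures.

0.643c

Length contraction gives γ = L₀/L = 427/327 = 1.3058.
β = √(1 − 1/γ²) = √0.413529 = 0.643.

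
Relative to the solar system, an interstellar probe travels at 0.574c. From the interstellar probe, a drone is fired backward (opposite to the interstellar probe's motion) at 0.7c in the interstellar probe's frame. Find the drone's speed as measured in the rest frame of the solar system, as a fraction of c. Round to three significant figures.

0.211c

Relativistic velocity addition: u = (u' + v)/(1 + u'v/c²), with u' = −0.7c and v = 0.574c.
Numerator: −0.7 + 0.574 = −0.126. Denominator: 1 + (−0.7)(0.574) = 0.5982.
u = −0.126/0.5982 = −0.21063, so the speed is 0.211c.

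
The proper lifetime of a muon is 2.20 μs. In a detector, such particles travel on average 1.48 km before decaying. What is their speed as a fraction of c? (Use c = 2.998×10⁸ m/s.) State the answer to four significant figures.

Lab distance = (lab lifetime)·v = γτ·βc, so βγ = d/(cτ) = 1480/(2.998×10⁸ × 2.200×10^-6) = 2.2439.
With βγ = 2.2439: γ² = 1 + (βγ)² = 6.03509, and β = (βγ)/γ = 2.2439/2.45664 = 0.9134.

0.9134c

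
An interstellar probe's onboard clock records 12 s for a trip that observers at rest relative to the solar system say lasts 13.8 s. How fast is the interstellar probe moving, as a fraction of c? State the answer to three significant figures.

0.494c

γ = Δt/Δτ = 13.8/12 = 1.15.
β = √(1 − 1/γ²) = √(1 − 0.756144) = √0.243856 = 0.494.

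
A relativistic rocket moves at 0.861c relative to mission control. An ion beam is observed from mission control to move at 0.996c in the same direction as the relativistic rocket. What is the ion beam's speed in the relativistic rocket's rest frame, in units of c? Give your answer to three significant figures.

0.948c

Transform to the relativistic rocket's frame: u' = (u − v)/(1 − uv/c²).
u' = (0.996 − 0.861)/(1 − 0.996×0.861) = 0.135/0.142444 = 0.94774.
Speed in the relativistic rocket's frame: 0.948c (in the same direction).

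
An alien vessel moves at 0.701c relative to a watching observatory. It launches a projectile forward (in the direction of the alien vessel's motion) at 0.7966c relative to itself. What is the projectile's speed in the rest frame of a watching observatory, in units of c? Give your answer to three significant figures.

0.961c

Relativistic velocity addition: u = (u' + v)/(1 + u'v/c²), with u' = 0.7966c and v = 0.701c.
Numerator: 0.7966 + 0.701 = 1.4976. Denominator: 1 + (0.7966)(0.701) = 1.5584166.
u = 1.4976/1.5584166 = 0.96098, so the speed is 0.961c.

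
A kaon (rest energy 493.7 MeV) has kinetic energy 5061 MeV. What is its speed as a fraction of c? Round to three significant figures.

γ = 1 + K/(mc²) = 1 + 5061/493.7 = 11.251.
β = √(1 − 1/γ²) = √(1 − 0.00789983) = √0.99210017 = 0.996.

0.996c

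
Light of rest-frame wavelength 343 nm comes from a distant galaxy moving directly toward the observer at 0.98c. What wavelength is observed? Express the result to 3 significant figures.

34.5 nm

Relativistic Doppler for wavelength: λ_obs = λ_src · √((1−β)/(1+β)).
With β = 0.98: factor = √(0.02/1.98) = 0.1005.
λ_obs = 343 × 0.1005 = 34.5 nm.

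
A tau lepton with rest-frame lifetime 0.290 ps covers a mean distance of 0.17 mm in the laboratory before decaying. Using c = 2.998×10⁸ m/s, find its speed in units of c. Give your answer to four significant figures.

0.8903c

d = βγcτ ⇒ βγ = d/(cτ) = 1.700×10^-4 m / (8.6942×10^-5 m) = 1.9553.
β = (βγ)/√(1+(βγ)²) = 1.9553/√4.8232 = 0.8903.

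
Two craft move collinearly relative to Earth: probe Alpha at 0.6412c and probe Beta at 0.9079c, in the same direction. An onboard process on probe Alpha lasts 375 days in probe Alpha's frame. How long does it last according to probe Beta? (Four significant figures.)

Transform probe Alpha's velocity into probe Beta's frame: (0.6412 − 0.9079)/(1 − 0.6412·0.9079) = −0.2667/0.41785452, so the relative speed is 0.63826c.
γ for this relative speed: γ = 1/√(1 − 0.407376) = 1.299.
The clock on probe Alpha records proper time, so probe Beta measures Δt = γΔτ = 1.299 × 375 = 487.1 days.

487.1 days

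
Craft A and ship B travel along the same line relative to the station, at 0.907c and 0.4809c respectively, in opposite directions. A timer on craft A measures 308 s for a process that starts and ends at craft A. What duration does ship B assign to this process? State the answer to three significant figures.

Speed of craft A in ship B's frame: u = (v_A + v_B)/(1 + v_A v_B/c²) = (0.907 + 0.4809)/(1 + 0.907×0.4809) = 1.3879/1.4361763 = 0.96639; |u| = 0.96639c.
At |u| = 0.96639c, γ = (1 − 0.93391)^(−1/2) = 3.8898.
The clock on craft A records proper time, so ship B measures Δt = γΔτ = 3.8898 × 308 = 1200 s.

1200 s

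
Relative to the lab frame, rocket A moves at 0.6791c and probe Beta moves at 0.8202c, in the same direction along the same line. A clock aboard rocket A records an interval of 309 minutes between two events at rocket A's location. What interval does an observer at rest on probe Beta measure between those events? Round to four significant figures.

Transform rocket A's velocity into probe Beta's frame: (0.6791 − 0.8202)/(1 − 0.6791·0.8202) = −0.1411/0.44300218, so the relative speed is 0.31851c.
At |u| = 0.31851c, γ = (1 − 0.101449)^(−1/2) = 1.0549.
The clock on rocket A records proper time, so probe Beta measures Δt = γΔτ = 1.0549 × 309 = 326.0 minutes.

326.0 minutes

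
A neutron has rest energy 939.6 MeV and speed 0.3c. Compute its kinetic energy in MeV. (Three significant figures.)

γ = 1/√(1 − β²) = 1/√(1 − 0.09) = 1/√0.91 = 1/0.953939 = 1.048285.
Kinetic energy: K = (γ − 1)mc² = (1.048285 − 1) × 939.6 MeV = 0.048285 × 939.6 = 45.4 MeV.

45.4 MeV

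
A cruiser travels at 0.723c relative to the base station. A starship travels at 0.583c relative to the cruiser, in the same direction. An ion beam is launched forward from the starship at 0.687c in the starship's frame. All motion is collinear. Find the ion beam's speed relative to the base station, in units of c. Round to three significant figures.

0.984c

Apply u = (u'+v)/(1+u'v) twice. Ion beam in the cruiser frame: (0.687+0.583)/(1+0.687·0.583) = 1.27/1.400521 = 0.90681c.
That velocity, transformed to the rest frame of the base station: (0.90681+0.723)/(1+0.90681·0.723) = 1.62981/1.65562363 = 0.98441c.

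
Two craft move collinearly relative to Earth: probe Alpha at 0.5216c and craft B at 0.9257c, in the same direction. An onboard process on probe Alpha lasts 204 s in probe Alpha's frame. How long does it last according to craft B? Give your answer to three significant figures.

327 s

The velocity of probe Alpha relative to craft B is (0.5216 − 0.9257)c / (1 − 0.5216×0.9257) = −0.78139c; relative speed 0.78139c.
γ for this relative speed: γ = 1/√(1 − 0.61057) = 1.6025.
Probe Alpha's interval is proper; time dilation gives Δt_B = γΔτ = 1.6025 × 204 s = 327 s.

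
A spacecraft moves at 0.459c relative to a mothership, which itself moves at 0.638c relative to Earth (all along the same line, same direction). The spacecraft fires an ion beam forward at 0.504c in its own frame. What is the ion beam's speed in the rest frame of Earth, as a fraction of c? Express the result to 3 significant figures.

0.947c

Apply u = (u'+v)/(1+u'v) twice. Ion beam in the mothership frame: (0.504+0.459)/(1+0.504·0.459) = 0.963/1.231336 = 0.78208c.
That velocity, transformed to the rest frame of Earth: (0.78208+0.638)/(1+0.78208·0.638) = 1.42008/1.49896704 = 0.94737c.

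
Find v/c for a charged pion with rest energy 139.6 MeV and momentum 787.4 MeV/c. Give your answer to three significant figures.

0.985

pc/(mc²) = 787.4/139.6 = 5.6404 = βγ = β/√(1−β²).
So β² = x²/(1 + x²) with x = 5.6404: x² = 31.8141, β² = 31.8141/32.8141 = 0.969525, β = 0.985.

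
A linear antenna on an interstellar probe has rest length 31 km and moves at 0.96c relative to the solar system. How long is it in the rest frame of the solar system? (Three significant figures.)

With β = 0.96, γ = 1/√(1 − 0.96²) = 1/√0.0784 = 3.5714.
Length contraction: L = L₀/γ = 31/3.5714 = 8.68 km.

8.68 km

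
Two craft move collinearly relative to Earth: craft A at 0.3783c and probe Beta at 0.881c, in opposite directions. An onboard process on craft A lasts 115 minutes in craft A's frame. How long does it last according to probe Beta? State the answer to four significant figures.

350.1 minutes

The velocity of craft A relative to probe Beta is (0.3783 + 0.881)c / (1 + 0.3783×0.881) = 0.94451c; relative speed 0.94451c.
γ for this relative speed: γ = 1/√(1 − 0.892099) = 3.0443.
The clock on craft A records proper time, so probe Beta measures Δt = γΔτ = 3.0443 × 115 = 350.1 minutes.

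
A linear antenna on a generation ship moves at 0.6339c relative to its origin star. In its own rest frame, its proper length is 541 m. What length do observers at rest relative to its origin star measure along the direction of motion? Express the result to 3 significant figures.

Lorentz factor: γ = (1 − 0.40182921)^(−1/2) = 1.293.
Length contraction: L = L₀/γ = 541/1.293 = 418 m.

418 m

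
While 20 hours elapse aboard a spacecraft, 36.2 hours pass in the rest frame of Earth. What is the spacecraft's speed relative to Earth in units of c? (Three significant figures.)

γ = Δt/Δτ = 36.2/20 = 1.81.
β = √(1 − 1/γ²) = √(1 − 0.305241) = √0.694759 = 0.834.

0.834c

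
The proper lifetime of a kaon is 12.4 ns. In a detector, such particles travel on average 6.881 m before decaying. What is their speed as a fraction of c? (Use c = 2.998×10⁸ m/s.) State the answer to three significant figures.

d = βγcτ ⇒ βγ = d/(cτ) = 6.881 m / (3.71752 m) = 1.851.
β = (βγ)/√(1+(βγ)²) = 1.851/√4.4262 = 0.880.

0.880c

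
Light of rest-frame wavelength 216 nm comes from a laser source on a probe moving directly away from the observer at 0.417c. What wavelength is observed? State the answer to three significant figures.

337 nm

Relativistic Doppler for wavelength: λ_obs = λ_src · √((1+β)/(1−β)).
With β = 0.417: factor = √(1.417/0.583) = 1.559.
λ_obs = 216 × 1.559 = 337 nm.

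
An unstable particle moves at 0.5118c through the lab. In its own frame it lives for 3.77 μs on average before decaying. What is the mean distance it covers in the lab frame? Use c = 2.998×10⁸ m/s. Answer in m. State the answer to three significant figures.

γ = 1/√(1 − β²) = 1/√(1 − 0.26193924) = 1/√0.73806076 = 1/0.859105 = 1.164.
Lab-frame lifetime: Δt = γτ = 1.164 × 3.77 μs = 4.3883 μs.
Distance: d = vΔt = 0.5118 × 2.998×10⁸ m/s × 4.3883×10^-6 s = 673 m.

673 m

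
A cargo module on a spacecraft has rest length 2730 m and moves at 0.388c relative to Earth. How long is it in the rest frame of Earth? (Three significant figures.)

With β = 0.388, γ = 1/√(1 − 0.388²) = 1/√0.849456 = 1.085.
Along the direction of motion the measured length is L₀/γ = 2730/1.085 = 2520 m.

2520 m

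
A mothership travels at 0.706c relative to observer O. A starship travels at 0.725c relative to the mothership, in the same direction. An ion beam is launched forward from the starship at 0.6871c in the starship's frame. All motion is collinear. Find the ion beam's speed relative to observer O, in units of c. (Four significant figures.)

0.9899c

First combine the ion beam and starship (S''→S'): u₁ = (0.6871 + 0.725)/(1 + 0.6871×0.725) = 1.4121/1.4981475 = 0.94256.
Then combine with the mothership (S'→S): u = (0.94256 + 0.706)/(1 + 0.94256×0.706) = 1.64856/1.66544736 = 0.98986.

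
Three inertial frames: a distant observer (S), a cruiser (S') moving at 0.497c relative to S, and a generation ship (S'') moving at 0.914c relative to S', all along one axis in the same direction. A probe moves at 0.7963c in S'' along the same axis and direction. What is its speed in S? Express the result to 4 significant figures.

0.9966c

First combine the probe and generation ship (S''→S'): u₁ = (0.7963 + 0.914)/(1 + 0.7963×0.914) = 1.7103/1.7278182 = 0.98986.
Then combine with the cruiser (S'→S): u = (0.98986 + 0.497)/(1 + 0.98986×0.497) = 1.48686/1.49196042 = 0.99658.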